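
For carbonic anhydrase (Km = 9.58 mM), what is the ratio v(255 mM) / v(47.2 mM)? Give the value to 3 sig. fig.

The fractional saturations are [S]/(Km+[S]) = 47.2/56.78 = 0.8313 and 255/264.6 = 0.9638.
v₂/v₁ is just their ratio: 0.9638/0.8313 = 1.16.

1.16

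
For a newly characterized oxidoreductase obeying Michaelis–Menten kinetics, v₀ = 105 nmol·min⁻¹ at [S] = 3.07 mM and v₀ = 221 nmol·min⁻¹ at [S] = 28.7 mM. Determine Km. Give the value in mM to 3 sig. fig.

4.38 mM

From v = Vmax[S]/(Km+[S]), each point gives Vmax = v(Km+[S])/[S].
Equating: 105(Km+3.07)/3.07 = 221(Km+28.7)/28.7.
34.20·Km + 105 = 7.700·Km + 221, so (34.20 − 7.700)·Km = 221 − 105.
Km = 116.0/26.50 = 4.38 mM; then Vmax = 105(4.38+3.07)/3.07 = 255 nmol·min⁻¹.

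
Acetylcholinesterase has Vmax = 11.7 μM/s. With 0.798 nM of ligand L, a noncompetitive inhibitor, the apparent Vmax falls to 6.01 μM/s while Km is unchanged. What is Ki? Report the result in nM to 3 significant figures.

Noncompetitive: Vmax,app = Vmax/α with α = 1 + [I]/Ki.
α = Vmax/Vmax,app = 11.7/6.01 = 1.947.
Since α = 1 + [I]/Ki, [I]/Ki = 1.947 − 1 = 0.9468 and Ki = 0.798/0.9468 = 0.843 nM.

0.843 nM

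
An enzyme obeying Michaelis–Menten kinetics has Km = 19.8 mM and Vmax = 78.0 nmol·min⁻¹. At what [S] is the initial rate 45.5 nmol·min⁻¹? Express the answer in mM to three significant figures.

27.7 mM

Rearranging v = Vmax[S]/(Km+[S]) gives [S] = Km·v/(Vmax − v).
[S] = 19.8 × 45.5 / (78.0 − 45.5) = 900.9/32.50 = 27.7 mM.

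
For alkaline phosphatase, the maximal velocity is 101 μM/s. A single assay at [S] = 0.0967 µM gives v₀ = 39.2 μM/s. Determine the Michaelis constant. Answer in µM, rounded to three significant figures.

v/Vmax = 39.2/101 = 0.3881 = [S]/(Km+[S]).
So Km + [S] = [S]/0.3881 = 0.2492 µM, giving Km = 0.2492 − 0.0967 = 0.152 µM.

0.152 µM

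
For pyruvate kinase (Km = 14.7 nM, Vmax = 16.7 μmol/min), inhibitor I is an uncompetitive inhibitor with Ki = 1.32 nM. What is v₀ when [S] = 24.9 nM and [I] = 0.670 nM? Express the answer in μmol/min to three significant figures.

7.96 μmol/min

α = 1 + [I]/Ki = 1 + 0.670/1.32 = 1.508.
For an uncompetitive inhibitor, both parameters are divided by α, giving Vmax/α and Km/α: Km,app = 9.75 nM, Vmax,app = 11.1 μmol/min.
v = Vmax,app·[S]/(Km,app + [S]) = 11.1 × 24.9/(9.75 + 24.9) = 7.96 μmol/min.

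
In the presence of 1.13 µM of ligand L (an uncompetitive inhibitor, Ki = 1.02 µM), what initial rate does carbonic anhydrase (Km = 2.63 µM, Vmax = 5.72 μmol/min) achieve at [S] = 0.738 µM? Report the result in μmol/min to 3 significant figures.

1.01 μmol/min

With α = 1 + [I]/Ki = 1 + 1.13/1.02 = 2.108, the uncompetitive rate law is v = (Vmax/α)·[S] / (Km/α + [S]).
v = (5.72/2.108)×0.738 / (2.63/2.108 + 0.738) = 2.003/1.986 = 1.01 μmol/min.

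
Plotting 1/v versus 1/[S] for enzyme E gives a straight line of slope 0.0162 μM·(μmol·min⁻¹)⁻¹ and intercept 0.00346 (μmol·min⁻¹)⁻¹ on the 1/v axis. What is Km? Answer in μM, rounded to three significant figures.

y-intercept = 1/Vmax ⇒ Vmax = 289 μmol·min⁻¹; slope = Km/Vmax ⇒ Km = slope × Vmax.
Km = 0.0162 × 289 = 4.68 μM.

4.68 μM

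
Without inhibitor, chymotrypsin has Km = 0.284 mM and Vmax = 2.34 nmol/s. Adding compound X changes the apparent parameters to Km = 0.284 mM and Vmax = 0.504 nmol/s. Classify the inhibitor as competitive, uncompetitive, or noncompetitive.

Vmax decreases (2.34 → 0.504 nmol/s) while Km is unchanged — pure noncompetitive inhibition.

noncompetitive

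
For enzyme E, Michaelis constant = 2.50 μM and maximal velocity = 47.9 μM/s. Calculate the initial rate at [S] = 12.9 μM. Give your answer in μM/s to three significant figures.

40.1 μM/s

v = Vmax·[S]/(Km + [S]) = 47.9 × 12.9 / (2.50 + 12.9)
  = 617.9 / 15.40 = 40.1 μM/s.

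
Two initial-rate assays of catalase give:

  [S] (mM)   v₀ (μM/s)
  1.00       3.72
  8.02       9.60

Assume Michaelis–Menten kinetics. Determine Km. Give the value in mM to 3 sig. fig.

2.33 mM

In reciprocal form, 1/v = (Km/Vmax)·(1/[S]) + 1/Vmax. The two points give (1/[S], 1/v) = (1.000, 0.2688) and (0.1247, 0.1042).
Slope = (0.2688 − 0.1042)/(1.000 − 0.1247) = 0.1881; intercept = 0.2688 − 0.1881×1.000 = 0.08071.
Vmax = 1/intercept = 12.4 μM/s; Km = slope × Vmax = 0.1881 × 12.4 = 2.33 mM.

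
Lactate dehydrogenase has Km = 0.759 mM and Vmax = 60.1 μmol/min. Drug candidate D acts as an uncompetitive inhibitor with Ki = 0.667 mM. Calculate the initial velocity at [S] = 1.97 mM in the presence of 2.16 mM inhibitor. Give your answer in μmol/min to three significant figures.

With α = 1 + [I]/Ki = 1 + 2.16/0.667 = 4.238, the uncompetitive rate law is v = (Vmax/α)·[S] / (Km/α + [S]).
v = (60.1/4.238)×1.97 / (0.759/4.238 + 1.97) = 27.93/2.149 = 13.0 μmol/min.

13.0 μmol/min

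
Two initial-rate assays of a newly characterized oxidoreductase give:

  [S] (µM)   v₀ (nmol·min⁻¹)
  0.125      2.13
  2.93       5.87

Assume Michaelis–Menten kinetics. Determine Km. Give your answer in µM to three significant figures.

In reciprocal form, 1/v = (Km/Vmax)·(1/[S]) + 1/Vmax. The two points give (1/[S], 1/v) = (8.000, 0.4695) and (0.3413, 0.1704).
Slope = (0.4695 − 0.1704)/(8.000 − 0.3413) = 0.03906; intercept = 0.4695 − 0.03906×8.000 = 0.1570.
Vmax = 1/intercept = 6.37 nmol·min⁻¹; Km = slope × Vmax = 0.03906 × 6.37 = 0.249 µM.

0.249 µM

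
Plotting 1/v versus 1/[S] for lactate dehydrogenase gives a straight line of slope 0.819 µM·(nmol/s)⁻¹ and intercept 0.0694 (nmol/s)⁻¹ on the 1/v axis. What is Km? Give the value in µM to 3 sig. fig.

11.8 µM

y-intercept = 1/Vmax ⇒ Vmax = 14.4 nmol/s; slope = Km/Vmax ⇒ Km = slope × Vmax.
Km = 0.819 × 14.4 = 11.8 µM.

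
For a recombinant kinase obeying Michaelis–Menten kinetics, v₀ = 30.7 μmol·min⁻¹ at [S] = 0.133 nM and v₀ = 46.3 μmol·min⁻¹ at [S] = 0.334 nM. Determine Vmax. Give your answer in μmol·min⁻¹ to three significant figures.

From v = Vmax[S]/(Km+[S]), each point gives Vmax = v(Km+[S])/[S].
Equating: 30.7(Km+0.133)/0.133 = 46.3(Km+0.334)/0.334.
230.8·Km + 30.7 = 138.6·Km + 46.3, so (230.8 − 138.6)·Km = 46.3 − 30.7.
Km = 15.60/92.20 = 0.169 nM; then Vmax = 30.7(0.169+0.133)/0.133 = 69.8 μmol·min⁻¹.

69.8 μmol·min⁻¹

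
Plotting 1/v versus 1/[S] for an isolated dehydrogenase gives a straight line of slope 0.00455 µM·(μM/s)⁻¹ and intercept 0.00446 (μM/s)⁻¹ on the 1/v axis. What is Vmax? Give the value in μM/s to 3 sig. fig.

224 μM/s

The y-intercept of a Lineweaver–Burk plot equals 1/Vmax, so Vmax = 1/0.00446 = 224 μM/s.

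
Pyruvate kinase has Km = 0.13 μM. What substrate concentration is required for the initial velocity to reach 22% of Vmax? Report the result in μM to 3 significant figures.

v/Vmax = [S]/(Km+[S]) = 0.22, so [S] = Km·0.22/(1 − 0.22) = 0.13 × 0.2821.
[S] = 0.0367 μM.

0.0367 μM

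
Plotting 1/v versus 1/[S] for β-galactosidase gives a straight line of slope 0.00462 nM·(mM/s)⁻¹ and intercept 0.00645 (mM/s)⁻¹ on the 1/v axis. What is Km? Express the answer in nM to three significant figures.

y-intercept = 1/Vmax ⇒ Vmax = 155 mM/s; slope = Km/Vmax ⇒ Km = slope × Vmax.
Km = 0.00462 × 155 = 0.716 nM.

0.716 nM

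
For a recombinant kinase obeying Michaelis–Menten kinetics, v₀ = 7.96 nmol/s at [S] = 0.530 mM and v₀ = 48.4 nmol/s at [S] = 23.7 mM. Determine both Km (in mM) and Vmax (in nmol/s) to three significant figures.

Km = 3.12 mM; Vmax = 54.8 nmol/s

From v = Vmax[S]/(Km+[S]), each point gives Vmax = v(Km+[S])/[S].
Equating: 7.96(Km+0.530)/0.530 = 48.4(Km+23.7)/23.7.
15.02·Km + 7.96 = 2.042·Km + 48.4, so (15.02 − 2.042)·Km = 48.4 − 7.96.
Km = 40.44/12.98 = 3.12 mM; then Vmax = 7.96(3.12+0.530)/0.530 = 54.8 nmol/s.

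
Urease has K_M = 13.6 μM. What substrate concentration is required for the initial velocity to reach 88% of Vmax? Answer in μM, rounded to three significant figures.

99.7 μM

v/Vmax = [S]/(Km+[S]) = 0.88, so [S] = Km·0.88/(1 − 0.88) = 13.6 × 7.333.
[S] = 99.7 μM.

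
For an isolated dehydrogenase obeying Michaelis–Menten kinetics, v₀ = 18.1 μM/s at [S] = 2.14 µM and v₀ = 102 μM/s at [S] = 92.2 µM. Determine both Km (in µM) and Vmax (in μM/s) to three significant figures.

Km = 11.4 µM; Vmax = 115 μM/s

In reciprocal form, 1/v = (Km/Vmax)·(1/[S]) + 1/Vmax. The two points give (1/[S], 1/v) = (0.4673, 0.05525) and (0.01085, 0.009804).
Slope = (0.05525 − 0.009804)/(0.4673 − 0.01085) = 0.09956; intercept = 0.05525 − 0.09956×0.4673 = 0.008724.
Vmax = 1/intercept = 115 μM/s; Km = slope × Vmax = 0.09956 × 115 = 11.4 µM.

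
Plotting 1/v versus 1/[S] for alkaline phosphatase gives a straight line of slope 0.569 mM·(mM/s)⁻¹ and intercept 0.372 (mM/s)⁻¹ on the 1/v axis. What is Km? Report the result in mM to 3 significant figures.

1.53 mM

y-intercept = 1/Vmax ⇒ Vmax = 2.69 mM/s; slope = Km/Vmax ⇒ Km = slope × Vmax.
Km = 0.569 × 2.69 = 1.53 mM.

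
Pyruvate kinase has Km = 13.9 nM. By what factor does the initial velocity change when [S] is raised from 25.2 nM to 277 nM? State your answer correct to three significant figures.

1.48

Since Vmax cancels, v₂/v₁ = [S]₂(Km+[S]₁) / [S]₁(Km+[S]₂).
= 277×(13.9+25.2) / (25.2×(13.9+277)) = 10830/7331 = 1.48.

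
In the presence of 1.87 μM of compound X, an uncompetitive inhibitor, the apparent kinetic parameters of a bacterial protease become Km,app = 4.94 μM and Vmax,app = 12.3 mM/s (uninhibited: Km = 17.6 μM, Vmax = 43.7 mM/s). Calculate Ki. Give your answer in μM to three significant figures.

Uncompetitive: Vmax,app = Vmax/α (and Km,app = Km/α) with α = 1 + [I]/Ki.
α = Vmax/Vmax,app = 43.7/12.3 = 3.553.
Since α = 1 + [I]/Ki, [I]/Ki = 3.553 − 1 = 2.553 and Ki = 1.87/2.553 = 0.733 μM.

0.733 μM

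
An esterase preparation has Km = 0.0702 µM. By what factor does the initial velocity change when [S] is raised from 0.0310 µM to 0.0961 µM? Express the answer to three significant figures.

Since Vmax cancels, v₂/v₁ = [S]₂(Km+[S]₁) / [S]₁(Km+[S]₂).
= 0.0961×(0.0702+0.0310) / (0.0310×(0.0702+0.0961)) = 0.009725/0.005155 = 1.89.

1.89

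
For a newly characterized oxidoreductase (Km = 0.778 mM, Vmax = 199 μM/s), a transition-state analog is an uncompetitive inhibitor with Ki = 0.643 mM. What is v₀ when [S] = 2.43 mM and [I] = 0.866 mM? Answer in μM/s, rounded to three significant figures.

74.6 μM/s

α = 1 + [I]/Ki = 1 + 0.866/0.643 = 2.347.
For an uncompetitive inhibitor, both parameters are divided by α, giving Vmax/α and Km/α: Km,app = 0.332 mM, Vmax,app = 84.8 μM/s.
v = Vmax,app·[S]/(Km,app + [S]) = 84.8 × 2.43/(0.332 + 2.43) = 74.6 μM/s.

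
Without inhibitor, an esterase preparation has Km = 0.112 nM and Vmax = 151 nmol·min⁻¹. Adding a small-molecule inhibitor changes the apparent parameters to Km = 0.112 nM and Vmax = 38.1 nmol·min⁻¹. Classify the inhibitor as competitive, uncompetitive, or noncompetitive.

noncompetitive

Vmax decreases (151 → 38.1 nmol·min⁻¹) while Km is unchanged — pure noncompetitive inhibition.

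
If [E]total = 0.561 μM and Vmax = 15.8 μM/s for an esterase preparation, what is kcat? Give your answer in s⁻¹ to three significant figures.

28.2 s⁻¹

kcat = Vmax/[E]total = 15.8 μM/s / 0.561 μM = 28.2 s⁻¹.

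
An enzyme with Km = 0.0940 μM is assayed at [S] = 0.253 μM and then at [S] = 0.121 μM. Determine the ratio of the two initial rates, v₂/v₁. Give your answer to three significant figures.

Since Vmax cancels, v₂/v₁ = [S]₂(Km+[S]₁) / [S]₁(Km+[S]₂).
= 0.121×(0.0940+0.253) / (0.253×(0.0940+0.121)) = 0.04199/0.05440 = 0.772.

0.772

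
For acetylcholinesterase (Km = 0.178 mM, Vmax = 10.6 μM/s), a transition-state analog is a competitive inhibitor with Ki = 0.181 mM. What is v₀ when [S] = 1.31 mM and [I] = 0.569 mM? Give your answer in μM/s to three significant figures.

6.78 μM/s

α = 1 + [I]/Ki = 1 + 0.569/0.181 = 4.144.
For a competitive inhibitor, Vmax is unchanged and the apparent Km becomes α·Km: Km,app = 0.738 mM, Vmax,app = 10.6 μM/s.
v = Vmax,app·[S]/(Km,app + [S]) = 10.6 × 1.31/(0.738 + 1.31) = 6.78 μM/s.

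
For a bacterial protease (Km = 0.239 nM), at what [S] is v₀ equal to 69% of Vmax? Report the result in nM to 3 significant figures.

v/Vmax = [S]/(Km+[S]) = 0.69, so [S] = Km·0.69/(1 − 0.69) = 0.239 × 2.226.
[S] = 0.532 nM.

0.532 nM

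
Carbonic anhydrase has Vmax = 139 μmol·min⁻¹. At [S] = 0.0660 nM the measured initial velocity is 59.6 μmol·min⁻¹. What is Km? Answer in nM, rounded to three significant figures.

0.0879 nM

From v = Vmax[S]/(Km+[S]), Km = [S](Vmax − v)/v.
Km = 0.0660 × (139 − 59.6) / 59.6 = 5.240/59.6 = 0.0879 nM.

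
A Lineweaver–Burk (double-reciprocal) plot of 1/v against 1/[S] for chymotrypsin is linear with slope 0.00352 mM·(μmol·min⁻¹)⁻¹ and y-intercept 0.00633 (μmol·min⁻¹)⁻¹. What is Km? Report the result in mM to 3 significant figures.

0.556 mM

y-intercept = 1/Vmax ⇒ Vmax = 158 μmol·min⁻¹; slope = Km/Vmax ⇒ Km = slope × Vmax.
Km = 0.00352 × 158 = 0.556 mM.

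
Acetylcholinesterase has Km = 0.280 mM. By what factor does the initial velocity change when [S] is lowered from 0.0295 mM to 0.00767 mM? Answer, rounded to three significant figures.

0.280

Since Vmax cancels, v₂/v₁ = [S]₂(Km+[S]₁) / [S]₁(Km+[S]₂).
= 0.00767×(0.280+0.0295) / (0.0295×(0.280+0.00767)) = 0.002374/0.008486 = 0.280.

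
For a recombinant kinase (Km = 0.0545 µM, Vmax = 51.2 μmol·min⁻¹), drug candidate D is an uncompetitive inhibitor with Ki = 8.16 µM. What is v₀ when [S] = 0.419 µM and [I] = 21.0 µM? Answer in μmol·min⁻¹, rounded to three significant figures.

α = 1 + [I]/Ki = 1 + 21.0/8.16 = 3.574.
For an uncompetitive inhibitor, both parameters are divided by α, giving Vmax/α and Km/α: Km,app = 0.0153 µM, Vmax,app = 14.3 μmol·min⁻¹.
v = Vmax,app·[S]/(Km,app + [S]) = 14.3 × 0.419/(0.0153 + 0.419) = 13.8 μmol·min⁻¹.

13.8 μmol·min⁻¹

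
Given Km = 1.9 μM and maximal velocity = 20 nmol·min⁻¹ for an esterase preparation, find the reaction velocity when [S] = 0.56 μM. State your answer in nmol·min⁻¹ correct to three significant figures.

v = Vmax·[S]/(Km + [S]) = 20 × 0.56 / (1.9 + 0.56)
  = 11.20 / 2.460 = 4.55 nmol·min⁻¹.

4.55 nmol·min⁻¹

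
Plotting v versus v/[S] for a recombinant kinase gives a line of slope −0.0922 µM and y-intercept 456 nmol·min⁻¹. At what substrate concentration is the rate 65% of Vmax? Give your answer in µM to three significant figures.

0.171 µM

The Eadie–Hofstee slope gives Km = 0.0922 µM (slope = −Km).
v/Vmax = [S]/(Km+[S]) = 0.65 ⇒ [S] = Km·0.65/(1−0.65) = 0.0922 × 1.857 = 0.171 µM.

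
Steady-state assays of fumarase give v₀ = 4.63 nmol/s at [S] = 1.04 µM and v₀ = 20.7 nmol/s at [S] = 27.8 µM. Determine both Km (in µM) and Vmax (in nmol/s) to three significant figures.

In reciprocal form, 1/v = (Km/Vmax)·(1/[S]) + 1/Vmax. The two points give (1/[S], 1/v) = (0.9615, 0.2160) and (0.03597, 0.04831).
Slope = (0.2160 − 0.04831)/(0.9615 − 0.03597) = 0.1812; intercept = 0.2160 − 0.1812×0.9615 = 0.04179.
Vmax = 1/intercept = 23.9 nmol/s; Km = slope × Vmax = 0.1812 × 23.9 = 4.33 µM.

Km = 4.33 µM; Vmax = 23.9 nmol/s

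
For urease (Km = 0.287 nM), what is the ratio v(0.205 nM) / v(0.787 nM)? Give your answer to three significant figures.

The fractional saturations are [S]/(Km+[S]) = 0.787/1.074 = 0.7328 and 0.205/0.4920 = 0.4167.
v₂/v₁ is just their ratio: 0.4167/0.7328 = 0.569.

0.569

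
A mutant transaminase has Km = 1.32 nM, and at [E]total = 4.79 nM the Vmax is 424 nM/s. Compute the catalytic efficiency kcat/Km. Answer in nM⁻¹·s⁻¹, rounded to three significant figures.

67.1 nM⁻¹·s⁻¹

kcat = Vmax/[E]total = 424/4.79 = 88.5 s⁻¹.
kcat/Km = 88.5/1.32 = 67.1 nM⁻¹·s⁻¹.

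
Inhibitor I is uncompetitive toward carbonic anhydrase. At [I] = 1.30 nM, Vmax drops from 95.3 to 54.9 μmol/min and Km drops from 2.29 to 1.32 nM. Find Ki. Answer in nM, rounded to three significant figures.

1.77 nM

Uncompetitive: Vmax,app = Vmax/α (and Km,app = Km/α) with α = 1 + [I]/Ki.
α = Vmax/Vmax,app = 95.3/54.9 = 1.736.
Ki = [I]/(α − 1) = 1.30/0.7359 = 1.77 nM.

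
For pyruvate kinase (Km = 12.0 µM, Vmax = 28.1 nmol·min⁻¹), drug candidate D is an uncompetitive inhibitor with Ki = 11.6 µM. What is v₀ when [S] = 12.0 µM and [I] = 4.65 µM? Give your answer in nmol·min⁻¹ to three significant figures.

With α = 1 + [I]/Ki = 1 + 4.65/11.6 = 1.401, the uncompetitive rate law is v = (Vmax/α)·[S] / (Km/α + [S]).
v = (28.1/1.401)×12.0 / (12.0/1.401 + 12.0) = 240.7/20.57 = 11.7 nmol·min⁻¹.

11.7 nmol·min⁻¹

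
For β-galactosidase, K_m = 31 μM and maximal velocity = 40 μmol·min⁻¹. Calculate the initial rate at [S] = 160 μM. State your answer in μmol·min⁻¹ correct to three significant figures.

[S]/(Km+[S]) = 160/191.0 = 0.8377, the fractional saturation.
v = 0.8377 × Vmax = 0.8377 × 40 = 33.5 μmol·min⁻¹.

33.5 μmol·min⁻¹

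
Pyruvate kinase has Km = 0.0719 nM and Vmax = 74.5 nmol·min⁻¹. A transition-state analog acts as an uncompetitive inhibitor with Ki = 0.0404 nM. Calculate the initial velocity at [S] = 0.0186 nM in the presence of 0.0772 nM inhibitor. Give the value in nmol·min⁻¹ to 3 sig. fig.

α = 1 + [I]/Ki = 1 + 0.0772/0.0404 = 2.911.
For an uncompetitive inhibitor, both parameters are divided by α, giving Vmax/α and Km/α: Km,app = 0.0247 nM, Vmax,app = 25.6 nmol·min⁻¹.
v = Vmax,app·[S]/(Km,app + [S]) = 25.6 × 0.0186/(0.0247 + 0.0186) = 11.0 nmol·min⁻¹.

11.0 nmol·min⁻¹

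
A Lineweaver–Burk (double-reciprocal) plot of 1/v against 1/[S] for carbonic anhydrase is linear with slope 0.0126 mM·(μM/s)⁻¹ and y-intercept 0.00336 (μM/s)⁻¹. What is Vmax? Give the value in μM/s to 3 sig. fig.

The y-intercept of a Lineweaver–Burk plot equals 1/Vmax, so Vmax = 1/0.00336 = 298 μM/s.

298 μM/s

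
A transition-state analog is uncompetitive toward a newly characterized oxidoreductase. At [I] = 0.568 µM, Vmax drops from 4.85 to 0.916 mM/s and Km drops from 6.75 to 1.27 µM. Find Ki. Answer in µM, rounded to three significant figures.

0.132 µM

Uncompetitive: Vmax,app = Vmax/α (and Km,app = Km/α) with α = 1 + [I]/Ki.
α = Vmax/Vmax,app = 4.85/0.916 = 5.295.
Ki = [I]/(α − 1) = 0.568/4.295 = 0.132 µM.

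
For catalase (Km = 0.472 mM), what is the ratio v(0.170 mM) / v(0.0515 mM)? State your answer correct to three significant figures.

Since Vmax cancels, v₂/v₁ = [S]₂(Km+[S]₁) / [S]₁(Km+[S]₂).
= 0.170×(0.472+0.0515) / (0.0515×(0.472+0.170)) = 0.08900/0.03306 = 2.69.

2.69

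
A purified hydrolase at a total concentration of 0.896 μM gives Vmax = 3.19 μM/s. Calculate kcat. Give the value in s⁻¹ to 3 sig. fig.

3.56 s⁻¹

kcat = Vmax/[E]total = 3.19 μM/s / 0.896 μM = 3.56 s⁻¹.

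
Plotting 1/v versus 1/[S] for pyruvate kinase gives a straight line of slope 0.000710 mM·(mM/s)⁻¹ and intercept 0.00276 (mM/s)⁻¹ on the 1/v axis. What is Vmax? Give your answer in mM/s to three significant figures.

362 mM/s

The y-intercept of a Lineweaver–Burk plot equals 1/Vmax, so Vmax = 1/0.00276 = 362 mM/s.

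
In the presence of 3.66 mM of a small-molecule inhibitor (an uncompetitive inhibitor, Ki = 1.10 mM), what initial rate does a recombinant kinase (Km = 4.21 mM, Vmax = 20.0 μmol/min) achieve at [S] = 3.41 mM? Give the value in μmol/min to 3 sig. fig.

3.60 μmol/min

α = 1 + [I]/Ki = 1 + 3.66/1.10 = 4.327.
For an uncompetitive inhibitor, both parameters are divided by α, giving Vmax/α and Km/α: Km,app = 0.973 mM, Vmax,app = 4.62 μmol/min.
v = Vmax,app·[S]/(Km,app + [S]) = 4.62 × 3.41/(0.973 + 3.41) = 3.60 μmol/min.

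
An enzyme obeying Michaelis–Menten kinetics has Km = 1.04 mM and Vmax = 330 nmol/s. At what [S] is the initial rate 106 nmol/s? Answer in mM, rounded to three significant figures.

Rearranging v = Vmax[S]/(Km+[S]) gives [S] = Km·v/(Vmax − v).
[S] = 1.04 × 106 / (330 − 106) = 110.2/224.0 = 0.492 mM.

0.492 mM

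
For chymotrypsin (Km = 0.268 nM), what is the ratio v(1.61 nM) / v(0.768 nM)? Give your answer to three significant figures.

Since Vmax cancels, v₂/v₁ = [S]₂(Km+[S]₁) / [S]₁(Km+[S]₂).
= 1.61×(0.268+0.768) / (0.768×(0.268+1.61)) = 1.668/1.442 = 1.16.

1.16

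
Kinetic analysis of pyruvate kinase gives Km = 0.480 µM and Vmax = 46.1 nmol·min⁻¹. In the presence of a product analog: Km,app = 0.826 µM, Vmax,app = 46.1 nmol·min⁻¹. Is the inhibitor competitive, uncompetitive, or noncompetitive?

competitive

Km increases (0.480 → 0.826 µM) while Vmax is unchanged — the hallmark of competitive inhibition.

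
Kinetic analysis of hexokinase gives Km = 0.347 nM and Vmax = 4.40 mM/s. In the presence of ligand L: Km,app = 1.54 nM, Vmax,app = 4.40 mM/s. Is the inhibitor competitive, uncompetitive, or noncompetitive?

Km increases (0.347 → 1.54 nM) while Vmax is unchanged — the hallmark of competitive inhibition.

competitive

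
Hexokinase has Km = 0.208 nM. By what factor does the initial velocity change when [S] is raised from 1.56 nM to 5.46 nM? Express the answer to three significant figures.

Since Vmax cancels, v₂/v₁ = [S]₂(Km+[S]₁) / [S]₁(Km+[S]₂).
= 5.46×(0.208+1.56) / (1.56×(0.208+5.46)) = 9.653/8.842 = 1.09.

1.09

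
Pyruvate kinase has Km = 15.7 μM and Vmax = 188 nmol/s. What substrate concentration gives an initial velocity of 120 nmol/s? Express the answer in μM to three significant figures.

27.7 μM

The required fractional saturation is v/Vmax = 120/188 = 0.6383.
Then [S]/(Km+[S]) = 0.6383 ⇒ [S] = 15.7 × 0.6383/(1 − 0.6383) = 27.7 μM.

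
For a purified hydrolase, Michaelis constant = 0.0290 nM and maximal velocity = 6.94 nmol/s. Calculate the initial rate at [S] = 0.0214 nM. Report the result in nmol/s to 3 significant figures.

[S]/(Km+[S]) = 0.0214/0.05040 = 0.4246, the fractional saturation.
v = 0.4246 × Vmax = 0.4246 × 6.94 = 2.95 nmol/s.

2.95 nmol/s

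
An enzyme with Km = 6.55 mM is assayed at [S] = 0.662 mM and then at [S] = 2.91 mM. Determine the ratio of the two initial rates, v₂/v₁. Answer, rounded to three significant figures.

The fractional saturations are [S]/(Km+[S]) = 0.662/7.212 = 0.09179 and 2.91/9.460 = 0.3076.
v₂/v₁ is just their ratio: 0.3076/0.09179 = 3.35.

3.35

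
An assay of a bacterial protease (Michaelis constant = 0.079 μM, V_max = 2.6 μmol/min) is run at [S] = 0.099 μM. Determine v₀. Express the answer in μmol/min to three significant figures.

1.45 μmol/min

[S]/(Km+[S]) = 0.099/0.1780 = 0.5562, the fractional saturation.
v = 0.5562 × Vmax = 0.5562 × 2.6 = 1.45 μmol/min.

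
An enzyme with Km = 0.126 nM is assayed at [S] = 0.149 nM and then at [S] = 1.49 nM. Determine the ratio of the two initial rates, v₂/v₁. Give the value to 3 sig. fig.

Since Vmax cancels, v₂/v₁ = [S]₂(Km+[S]₁) / [S]₁(Km+[S]₂).
= 1.49×(0.126+0.149) / (0.149×(0.126+1.49)) = 0.4098/0.2408 = 1.70.

1.70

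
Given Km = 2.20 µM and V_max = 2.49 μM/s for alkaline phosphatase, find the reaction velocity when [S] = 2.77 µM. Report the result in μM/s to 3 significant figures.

1.39 μM/s

v = Vmax·[S]/(Km + [S]) = 2.49 × 2.77 / (2.20 + 2.77)
  = 6.897 / 4.970 = 1.39 μM/s.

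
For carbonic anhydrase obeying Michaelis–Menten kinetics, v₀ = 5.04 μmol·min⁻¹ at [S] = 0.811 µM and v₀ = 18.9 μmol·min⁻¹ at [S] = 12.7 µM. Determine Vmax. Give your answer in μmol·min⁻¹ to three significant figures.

23.3 μmol·min⁻¹

In reciprocal form, 1/v = (Km/Vmax)·(1/[S]) + 1/Vmax. The two points give (1/[S], 1/v) = (1.233, 0.1984) and (0.07874, 0.05291).
Slope = (0.1984 − 0.05291)/(1.233 − 0.07874) = 0.1261; intercept = 0.1984 − 0.1261×1.233 = 0.04298.
Vmax = 1/intercept = 23.3 μmol·min⁻¹; Km = slope × Vmax = 0.1261 × 23.3 = 2.93 µM.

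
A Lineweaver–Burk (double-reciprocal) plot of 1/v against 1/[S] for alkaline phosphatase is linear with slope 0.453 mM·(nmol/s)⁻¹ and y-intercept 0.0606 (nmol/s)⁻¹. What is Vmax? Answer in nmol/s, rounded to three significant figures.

16.5 nmol/s

The y-intercept of a Lineweaver–Burk plot equals 1/Vmax, so Vmax = 1/0.0606 = 16.5 nmol/s.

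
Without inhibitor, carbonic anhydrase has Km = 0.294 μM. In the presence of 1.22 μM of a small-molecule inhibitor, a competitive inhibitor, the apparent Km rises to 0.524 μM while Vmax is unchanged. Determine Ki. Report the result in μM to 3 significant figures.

Competitive: Km,app = α·Km with α = 1 + [I]/Ki.
α = Km,app/Km = 0.524/0.294 = 1.782.
Since α = 1 + [I]/Ki, [I]/Ki = 1.782 − 1 = 0.7823 and Ki = 1.22/0.7823 = 1.56 μM.

1.56 μM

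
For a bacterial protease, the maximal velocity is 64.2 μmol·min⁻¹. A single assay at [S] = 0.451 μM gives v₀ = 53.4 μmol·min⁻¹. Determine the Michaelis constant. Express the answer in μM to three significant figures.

0.0912 μM

v/Vmax = 53.4/64.2 = 0.8318 = [S]/(Km+[S]).
So Km + [S] = [S]/0.8318 = 0.5422 μM, giving Km = 0.5422 − 0.451 = 0.0912 μM.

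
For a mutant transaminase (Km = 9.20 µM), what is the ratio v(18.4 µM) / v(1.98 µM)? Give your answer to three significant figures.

The fractional saturations are [S]/(Km+[S]) = 1.98/11.18 = 0.1771 and 18.4/27.60 = 0.6667.
v₂/v₁ is just their ratio: 0.6667/0.1771 = 3.76.

3.76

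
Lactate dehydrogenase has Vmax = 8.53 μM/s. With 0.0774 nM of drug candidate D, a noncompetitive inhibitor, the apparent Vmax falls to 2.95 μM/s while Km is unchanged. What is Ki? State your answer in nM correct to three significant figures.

0.0409 nM

Noncompetitive: Vmax,app = Vmax/α with α = 1 + [I]/Ki.
α = Vmax/Vmax,app = 8.53/2.95 = 2.892.
Ki = [I]/(α − 1) = 0.0774/1.892 = 0.0409 nM.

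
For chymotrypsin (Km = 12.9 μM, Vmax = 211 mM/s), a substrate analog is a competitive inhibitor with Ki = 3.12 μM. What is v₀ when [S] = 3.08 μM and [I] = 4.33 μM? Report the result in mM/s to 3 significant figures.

19.2 mM/s

With α = 1 + [I]/Ki = 1 + 4.33/3.12 = 2.388, the competitive rate law is v = Vmax[S] / (αKm + [S]).
v = 211×3.08 / (2.388×12.9 + 3.08) = 649.9/33.88 = 19.2 mM/s.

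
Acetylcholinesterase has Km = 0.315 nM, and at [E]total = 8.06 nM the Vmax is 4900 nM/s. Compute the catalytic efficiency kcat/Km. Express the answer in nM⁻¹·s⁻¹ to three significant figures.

kcat = Vmax/[E]total = 4900/8.06 = 608 s⁻¹.
kcat/Km = 608/0.315 = 1930 nM⁻¹·s⁻¹.

1930 nM⁻¹·s⁻¹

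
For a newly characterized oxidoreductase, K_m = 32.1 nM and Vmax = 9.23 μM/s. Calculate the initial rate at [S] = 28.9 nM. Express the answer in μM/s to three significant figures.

4.37 μM/s

[S]/(Km+[S]) = 28.9/61.00 = 0.4738, the fractional saturation.
v = 0.4738 × Vmax = 0.4738 × 9.23 = 4.37 μM/s.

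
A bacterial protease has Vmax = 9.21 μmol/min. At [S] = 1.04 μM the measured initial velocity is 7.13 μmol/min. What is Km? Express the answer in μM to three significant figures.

v/Vmax = 7.13/9.21 = 0.7742 = [S]/(Km+[S]).
So Km + [S] = [S]/0.7742 = 1.343 μM, giving Km = 1.343 − 1.04 = 0.303 μM.

0.303 μM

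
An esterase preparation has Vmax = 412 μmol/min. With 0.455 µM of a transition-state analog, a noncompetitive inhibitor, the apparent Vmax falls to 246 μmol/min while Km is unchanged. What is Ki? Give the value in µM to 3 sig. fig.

Noncompetitive: Vmax,app = Vmax/α with α = 1 + [I]/Ki.
α = Vmax/Vmax,app = 412/246 = 1.675.
Ki = [I]/(α − 1) = 0.455/0.6748 = 0.674 µM.

0.674 µM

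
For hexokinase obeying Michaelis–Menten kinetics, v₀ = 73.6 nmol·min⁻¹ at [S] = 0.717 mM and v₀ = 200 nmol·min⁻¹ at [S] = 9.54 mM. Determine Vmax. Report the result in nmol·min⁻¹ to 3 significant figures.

In reciprocal form, 1/v = (Km/Vmax)·(1/[S]) + 1/Vmax. The two points give (1/[S], 1/v) = (1.395, 0.01359) and (0.1048, 0.005000).
Slope = (0.01359 − 0.005000)/(1.395 − 0.1048) = 0.006657; intercept = 0.01359 − 0.006657×1.395 = 0.004302.
Vmax = 1/intercept = 232 nmol·min⁻¹; Km = slope × Vmax = 0.006657 × 232 = 1.55 mM.

232 nmol·min⁻¹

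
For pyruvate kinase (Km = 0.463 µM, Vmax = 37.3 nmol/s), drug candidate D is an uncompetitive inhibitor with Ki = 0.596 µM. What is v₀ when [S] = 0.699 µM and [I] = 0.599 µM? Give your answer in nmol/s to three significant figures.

14.0 nmol/s

α = 1 + [I]/Ki = 1 + 0.599/0.596 = 2.005.
For an uncompetitive inhibitor, both parameters are divided by α, giving Vmax/α and Km/α: Km,app = 0.231 µM, Vmax,app = 18.6 nmol/s.
v = Vmax,app·[S]/(Km,app + [S]) = 18.6 × 0.699/(0.231 + 0.699) = 14.0 nmol/s.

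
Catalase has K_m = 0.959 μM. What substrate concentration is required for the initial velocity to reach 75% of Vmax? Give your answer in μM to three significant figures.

2.88 μM

v/Vmax = [S]/(Km+[S]) = 0.75, so [S] = Km·0.75/(1 − 0.75) = 0.959 × 3.000.
[S] = 2.88 μM.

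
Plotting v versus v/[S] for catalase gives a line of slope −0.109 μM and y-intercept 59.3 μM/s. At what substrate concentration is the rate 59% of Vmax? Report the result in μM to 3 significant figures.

The Eadie–Hofstee slope gives Km = 0.109 μM (slope = −Km).
v/Vmax = [S]/(Km+[S]) = 0.59 ⇒ [S] = Km·0.59/(1−0.59) = 0.109 × 1.439 = 0.157 μM.

0.157 μM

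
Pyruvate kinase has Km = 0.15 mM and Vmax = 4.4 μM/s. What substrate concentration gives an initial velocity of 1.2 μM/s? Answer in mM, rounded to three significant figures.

Rearranging v = Vmax[S]/(Km+[S]) gives [S] = Km·v/(Vmax − v).
[S] = 0.15 × 1.2 / (4.4 − 1.2) = 0.1800/3.200 = 0.0562 mM.

0.0562 mM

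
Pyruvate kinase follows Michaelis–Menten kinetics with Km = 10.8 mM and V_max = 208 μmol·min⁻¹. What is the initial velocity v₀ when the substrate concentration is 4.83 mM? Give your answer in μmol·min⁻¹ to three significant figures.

64.3 μmol·min⁻¹

v = Vmax·[S]/(Km + [S]) = 208 × 4.83 / (10.8 + 4.83)
  = 1005 / 15.63 = 64.3 μmol·min⁻¹.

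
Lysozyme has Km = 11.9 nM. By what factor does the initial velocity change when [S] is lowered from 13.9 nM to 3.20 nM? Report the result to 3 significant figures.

Since Vmax cancels, v₂/v₁ = [S]₂(Km+[S]₁) / [S]₁(Km+[S]₂).
= 3.20×(11.9+13.9) / (13.9×(11.9+3.20)) = 82.56/209.9 = 0.393.

0.393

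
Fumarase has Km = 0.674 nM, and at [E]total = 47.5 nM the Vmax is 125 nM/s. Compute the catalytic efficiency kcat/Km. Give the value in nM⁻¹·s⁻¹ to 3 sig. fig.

kcat = Vmax/[E]total = 125/47.5 = 2.63 s⁻¹.
kcat/Km = 2.63/0.674 = 3.90 nM⁻¹·s⁻¹.

3.90 nM⁻¹·s⁻¹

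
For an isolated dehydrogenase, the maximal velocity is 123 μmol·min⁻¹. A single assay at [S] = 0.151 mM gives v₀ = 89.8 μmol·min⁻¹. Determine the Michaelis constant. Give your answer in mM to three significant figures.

From v = Vmax[S]/(Km+[S]), Km = [S](Vmax − v)/v.
Km = 0.151 × (123 − 89.8) / 89.8 = 5.013/89.8 = 0.0558 mM.

0.0558 mM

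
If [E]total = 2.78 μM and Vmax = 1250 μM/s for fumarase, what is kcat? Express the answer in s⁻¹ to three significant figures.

450 s⁻¹

kcat = Vmax/[E]total = 1250 μM/s / 2.78 μM = 450 s⁻¹.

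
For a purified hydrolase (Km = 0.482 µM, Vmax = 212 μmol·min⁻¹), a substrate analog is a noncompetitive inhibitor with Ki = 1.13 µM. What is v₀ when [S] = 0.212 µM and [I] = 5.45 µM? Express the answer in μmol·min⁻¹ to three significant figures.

11.1 μmol·min⁻¹

With α = 1 + [I]/Ki = 1 + 5.45/1.13 = 5.823, the noncompetitive rate law is v = (Vmax/α)·[S] / (Km + [S]).
v = (212/5.823)×0.212 / (0.482 + 0.212) = 7.718/0.6940 = 11.1 μmol·min⁻¹.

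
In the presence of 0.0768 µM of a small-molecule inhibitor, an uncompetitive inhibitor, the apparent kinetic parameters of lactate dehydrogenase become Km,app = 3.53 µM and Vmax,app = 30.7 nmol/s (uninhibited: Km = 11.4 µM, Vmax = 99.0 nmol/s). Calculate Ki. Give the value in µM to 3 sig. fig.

Uncompetitive: Vmax,app = Vmax/α (and Km,app = Km/α) with α = 1 + [I]/Ki.
α = Vmax/Vmax,app = 99.0/30.7 = 3.225.
Since α = 1 + [I]/Ki, [I]/Ki = 3.225 − 1 = 2.225 and Ki = 0.0768/2.225 = 0.0345 µM.

0.0345 µM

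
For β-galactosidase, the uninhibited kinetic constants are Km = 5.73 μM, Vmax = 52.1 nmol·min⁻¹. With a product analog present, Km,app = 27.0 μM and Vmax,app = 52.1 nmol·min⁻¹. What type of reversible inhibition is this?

Km increases (5.73 → 27.0 μM) while Vmax is unchanged — the hallmark of competitive inhibition.

competitive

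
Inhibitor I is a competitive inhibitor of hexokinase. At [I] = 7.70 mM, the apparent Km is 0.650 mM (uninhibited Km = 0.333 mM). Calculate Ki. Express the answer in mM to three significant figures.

8.09 mM

Competitive: Km,app = α·Km with α = 1 + [I]/Ki.
α = Km,app/Km = 0.650/0.333 = 1.952.
Ki = [I]/(α − 1) = 7.70/0.9520 = 8.09 mM.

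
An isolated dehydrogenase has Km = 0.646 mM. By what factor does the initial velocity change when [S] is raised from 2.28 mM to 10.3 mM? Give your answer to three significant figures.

1.21

The fractional saturations are [S]/(Km+[S]) = 2.28/2.926 = 0.7792 and 10.3/10.95 = 0.9410.
v₂/v₁ is just their ratio: 0.9410/0.7792 = 1.21.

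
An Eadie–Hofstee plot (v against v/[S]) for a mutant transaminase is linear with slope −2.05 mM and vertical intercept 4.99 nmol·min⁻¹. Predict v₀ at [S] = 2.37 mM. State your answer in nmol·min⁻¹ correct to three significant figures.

In the Eadie–Hofstee form v = Vmax − Km·(v/[S]), the slope is −Km and the intercept is Vmax, so Km = 2.05 mM and Vmax = 4.99 nmol·min⁻¹.
v = 4.99 × 2.37/(2.05 + 2.37) = 2.68 nmol·min⁻¹.

2.68 nmol·min⁻¹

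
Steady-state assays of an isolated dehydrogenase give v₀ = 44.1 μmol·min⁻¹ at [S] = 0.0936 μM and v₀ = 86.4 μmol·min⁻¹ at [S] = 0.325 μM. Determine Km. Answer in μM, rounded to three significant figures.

From v = Vmax[S]/(Km+[S]), each point gives Vmax = v(Km+[S])/[S].
Equating: 44.1(Km+0.0936)/0.0936 = 86.4(Km+0.325)/0.325.
471.2·Km + 44.1 = 265.8·Km + 86.4, so (471.2 − 265.8)·Km = 86.4 − 44.1.
Km = 42.30/205.3 = 0.206 μM; then Vmax = 44.1(0.206+0.0936)/0.0936 = 141 μmol·min⁻¹.

0.206 μM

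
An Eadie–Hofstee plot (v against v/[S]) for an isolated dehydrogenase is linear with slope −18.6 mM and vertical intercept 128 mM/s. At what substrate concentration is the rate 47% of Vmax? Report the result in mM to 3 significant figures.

The Eadie–Hofstee slope gives Km = 18.6 mM (slope = −Km).
v/Vmax = [S]/(Km+[S]) = 0.47 ⇒ [S] = Km·0.47/(1−0.47) = 18.6 × 0.8868 = 16.5 mM.

16.5 mM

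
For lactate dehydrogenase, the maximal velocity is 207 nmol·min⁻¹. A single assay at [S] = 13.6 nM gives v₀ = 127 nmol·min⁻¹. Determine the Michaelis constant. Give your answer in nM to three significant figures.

From v = Vmax[S]/(Km+[S]), Km = [S](Vmax − v)/v.
Km = 13.6 × (207 − 127) / 127 = 1088/127 = 8.57 nM.

8.57 nM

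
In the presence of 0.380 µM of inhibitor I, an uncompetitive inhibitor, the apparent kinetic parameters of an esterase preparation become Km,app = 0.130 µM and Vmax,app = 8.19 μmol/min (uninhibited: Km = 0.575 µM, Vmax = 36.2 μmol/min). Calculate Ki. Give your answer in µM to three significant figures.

Uncompetitive: Vmax,app = Vmax/α (and Km,app = Km/α) with α = 1 + [I]/Ki.
α = Vmax/Vmax,app = 36.2/8.19 = 4.420.
Since α = 1 + [I]/Ki, [I]/Ki = 4.420 − 1 = 3.420 and Ki = 0.380/3.420 = 0.111 µM.

0.111 µM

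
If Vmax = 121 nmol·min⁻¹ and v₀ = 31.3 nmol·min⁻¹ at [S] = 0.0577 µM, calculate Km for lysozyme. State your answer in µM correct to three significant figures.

v/Vmax = 31.3/121 = 0.2587 = [S]/(Km+[S]).
So Km + [S] = [S]/0.2587 = 0.2231 µM, giving Km = 0.2231 − 0.0577 = 0.165 µM.

0.165 µM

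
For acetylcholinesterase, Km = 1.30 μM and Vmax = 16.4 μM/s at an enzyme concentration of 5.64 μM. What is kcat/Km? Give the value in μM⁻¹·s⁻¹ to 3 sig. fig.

2.24 μM⁻¹·s⁻¹

kcat = Vmax/[E]total = 16.4/5.64 = 2.91 s⁻¹.
kcat/Km = 2.91/1.30 = 2.24 μM⁻¹·s⁻¹.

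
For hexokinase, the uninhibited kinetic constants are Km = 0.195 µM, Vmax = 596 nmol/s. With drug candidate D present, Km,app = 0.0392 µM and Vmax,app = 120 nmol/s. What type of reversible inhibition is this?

uncompetitive

Both Km and Vmax decrease by the same factor (~4.97-fold) — characteristic of uncompetitive inhibition.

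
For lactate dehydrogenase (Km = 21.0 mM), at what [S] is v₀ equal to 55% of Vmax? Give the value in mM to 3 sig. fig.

25.7 mM

v/Vmax = [S]/(Km+[S]) = 0.55, so [S] = Km·0.55/(1 − 0.55) = 21.0 × 1.222.
[S] = 25.7 mM.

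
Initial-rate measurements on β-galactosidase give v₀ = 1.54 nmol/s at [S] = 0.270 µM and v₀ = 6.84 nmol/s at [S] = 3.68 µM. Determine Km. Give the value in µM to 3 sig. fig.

1.38 µM

In reciprocal form, 1/v = (Km/Vmax)·(1/[S]) + 1/Vmax. The two points give (1/[S], 1/v) = (3.704, 0.6494) and (0.2717, 0.1462).
Slope = (0.6494 − 0.1462)/(3.704 − 0.2717) = 0.1466; intercept = 0.6494 − 0.1466×3.704 = 0.1064.
Vmax = 1/intercept = 9.40 nmol/s; Km = slope × Vmax = 0.1466 × 9.40 = 1.38 µM.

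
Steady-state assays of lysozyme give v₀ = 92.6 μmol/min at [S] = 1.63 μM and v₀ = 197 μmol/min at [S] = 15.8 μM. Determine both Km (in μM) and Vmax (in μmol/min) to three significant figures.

Km = 2.35 μM; Vmax = 226 μmol/min

In reciprocal form, 1/v = (Km/Vmax)·(1/[S]) + 1/Vmax. The two points give (1/[S], 1/v) = (0.6135, 0.01080) and (0.06329, 0.005076).
Slope = (0.01080 − 0.005076)/(0.6135 − 0.06329) = 0.01040; intercept = 0.01080 − 0.01040×0.6135 = 0.004418.
Vmax = 1/intercept = 226 μmol/min; Km = slope × Vmax = 0.01040 × 226 = 2.35 μM.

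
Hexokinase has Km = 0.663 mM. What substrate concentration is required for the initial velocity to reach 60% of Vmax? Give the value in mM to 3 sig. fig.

0.994 mM

v/Vmax = [S]/(Km+[S]) = 0.6, so [S] = Km·0.6/(1 − 0.6) = 0.663 × 1.500.
[S] = 0.994 mM.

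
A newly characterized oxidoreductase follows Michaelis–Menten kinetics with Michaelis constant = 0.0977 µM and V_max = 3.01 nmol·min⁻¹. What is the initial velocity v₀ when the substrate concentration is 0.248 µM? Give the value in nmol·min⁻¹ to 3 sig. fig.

2.16 nmol·min⁻¹

[S]/(Km+[S]) = 0.248/0.3457 = 0.7174, the fractional saturation.
v = 0.7174 × Vmax = 0.7174 × 3.01 = 2.16 nmol·min⁻¹.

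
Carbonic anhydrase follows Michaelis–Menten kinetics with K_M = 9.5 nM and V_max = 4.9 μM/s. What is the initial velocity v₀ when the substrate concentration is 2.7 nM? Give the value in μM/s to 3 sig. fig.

[S]/(Km+[S]) = 2.7/12.20 = 0.2213, the fractional saturation.
v = 0.2213 × Vmax = 0.2213 × 4.9 = 1.08 μM/s.

1.08 μM/s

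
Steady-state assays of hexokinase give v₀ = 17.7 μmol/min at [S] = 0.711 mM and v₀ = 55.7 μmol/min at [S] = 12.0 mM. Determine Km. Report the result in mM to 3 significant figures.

1.88 mM

From v = Vmax[S]/(Km+[S]), each point gives Vmax = v(Km+[S])/[S].
Equating: 17.7(Km+0.711)/0.711 = 55.7(Km+12.0)/12.0.
24.89·Km + 17.7 = 4.642·Km + 55.7, so (24.89 − 4.642)·Km = 55.7 − 17.7.
Km = 38.00/20.25 = 1.88 mM; then Vmax = 17.7(1.88+0.711)/0.711 = 64.4 μmol/min.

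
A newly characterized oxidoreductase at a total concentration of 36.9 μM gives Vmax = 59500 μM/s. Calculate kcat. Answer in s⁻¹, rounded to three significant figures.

1610 s⁻¹

kcat = Vmax/[E]total = 59500 μM/s / 36.9 μM = 1610 s⁻¹.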